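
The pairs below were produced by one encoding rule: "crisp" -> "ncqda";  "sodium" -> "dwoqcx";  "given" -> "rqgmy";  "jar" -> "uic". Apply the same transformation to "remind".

cmxqyo

The shift depends on letter class: consonant c→n is +11, but vowel i→q is +8. Two shifts are in play — +8 for a/e/i/o/u, +11 for every other letter.
Applying it to remind: r(cons)+11=c, e(vowel)+8=m, m(cons)+11=x, i(vowel)+8=q, n(cons)+11=y, d(cons)+11=o.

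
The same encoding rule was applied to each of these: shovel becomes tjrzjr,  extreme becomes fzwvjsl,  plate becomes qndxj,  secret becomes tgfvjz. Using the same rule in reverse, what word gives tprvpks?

snorkel

In shovel: s→t is +1, h→j is +2, o→r is +3, v→z is +4 — the shift increases by 1 each position. The shift increases by 1 at each position, starting from +1: 1, 2, 3, ….
Decoding tprvpks: t−1=s, p−2=n, r−3=o, v−4=r, p−5=k, k−6=e, s−7=l.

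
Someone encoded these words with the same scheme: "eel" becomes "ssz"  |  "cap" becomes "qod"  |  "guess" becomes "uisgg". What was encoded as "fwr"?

rid

Compare letters: e→s is +14, e→s is +14, l→z is +14 — a constant shift. This is a Caesar cipher with shift 14.
Undoing it on fwr: f−14=r, w−14=i, r−14=d.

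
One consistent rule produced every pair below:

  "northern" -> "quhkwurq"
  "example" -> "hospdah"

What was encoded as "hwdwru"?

rotate

The output letters match the input read backwards, each shifted +3: northern reversed is nrehtron. Two steps: reverse the string, then apply a Caesar shift of +3.
Reversing it on hwdwru: shift back: h−3=e, w−3=t, d−3=a, w−3=t, r−3=o, u−3=r → etator; then reverse → rotate.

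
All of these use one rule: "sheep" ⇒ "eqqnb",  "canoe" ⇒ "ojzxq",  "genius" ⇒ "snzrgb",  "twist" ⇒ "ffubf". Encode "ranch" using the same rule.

Shifts by position in sheep: pos 0: s→e (+12), pos 1: h→q (+9), pos 2: e→q (+12), pos 3: e→n (+9) — repeating every 2. A repeating key of period 2 is used — shifts +12, +9 over and over.
Applying it to ranch: r+12=d, a+9=j, n+12=z, c+9=l, h+12=t.

djzlt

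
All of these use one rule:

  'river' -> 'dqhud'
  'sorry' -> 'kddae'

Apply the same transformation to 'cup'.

bgo

The output letters match the input read backwards, each shifted +12: river reversed is revir. Two steps: reverse the string, then apply a Caesar shift of +12.
Applying it to cup: reverse → puc; then shift: p+12=b, u+12=g, c+12=o.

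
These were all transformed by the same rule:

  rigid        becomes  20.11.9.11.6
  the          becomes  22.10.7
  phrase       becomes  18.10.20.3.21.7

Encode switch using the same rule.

Each letter is replaced by its alphabet position (a=1..z=26) + 2.
Applying it to switch: s=19→21, w=23→25, i=9→11, t=20→22, c=3→5, h=8→10.

21.25.11.22.5.10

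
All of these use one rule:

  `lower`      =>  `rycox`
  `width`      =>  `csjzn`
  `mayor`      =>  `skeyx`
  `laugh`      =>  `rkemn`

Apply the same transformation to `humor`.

The shift depends on letter class: consonant l→r is +6, but vowel o→y is +10. Two shifts are in play — +10 for a/e/i/o/u, +6 for every other letter.
Applying it to humor: h(cons)+6=n, u(vowel)+10=e, m(cons)+6=s, o(vowel)+10=y, r(cons)+6=x.

nesyx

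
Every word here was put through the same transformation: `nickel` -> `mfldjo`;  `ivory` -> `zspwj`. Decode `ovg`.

fun

The output letters match the input read backwards, each shifted +1: nickel reversed is lekcin. The word is reversed, then every letter is shifted forward by 1.
Decoding ovg: shift back: o−1=n, v−1=u, g−1=f → nuf; then reverse → fun.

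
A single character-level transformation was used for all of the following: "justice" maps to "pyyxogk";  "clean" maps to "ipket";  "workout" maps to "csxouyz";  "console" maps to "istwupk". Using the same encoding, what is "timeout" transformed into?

Shifts by position in justice: pos 0: j→p (+6), pos 1: u→y (+4), pos 2: s→y (+6), pos 3: t→x (+4) — repeating every 2. It's a Vigenère-style cipher with numeric key [6,4]: position i shifts by key[i mod 2].
For timeout: t+6=z, i+4=m, m+6=s, e+4=i, o+6=u, u+4=y, t+6=z.

zmsiuyz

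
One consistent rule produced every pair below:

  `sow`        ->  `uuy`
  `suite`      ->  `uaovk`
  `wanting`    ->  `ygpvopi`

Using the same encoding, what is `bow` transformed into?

The shift depends on letter class: consonant s→u is +2, but vowel o→u is +6. Vowels shift forward by 6 and consonants shift forward by 2.
On bow: b(cons)+2=d, o(vowel)+6=u, w(cons)+2=y.

duy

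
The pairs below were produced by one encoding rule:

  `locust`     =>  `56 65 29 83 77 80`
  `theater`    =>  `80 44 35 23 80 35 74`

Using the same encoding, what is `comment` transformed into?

29 65 59 59 35 62 80

l(#12)→56 and o(#15)→65: differences scale by 3, so n = 3·pos + 20. With a=1..z=26, the number is 3·pos + 20.
Applying it to comment: c=3→29, o=15→65, m=13→59, m=13→59, e=5→35, n=14→62, t=20→80.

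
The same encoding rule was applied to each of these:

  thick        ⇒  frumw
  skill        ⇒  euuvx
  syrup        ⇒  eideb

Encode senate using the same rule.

eozkfo

It's a Vigenère-style cipher with numeric key [12,10]: position i shifts by key[i mod 2].
Applying it to senate: s+12=e, e+10=o, n+12=z, a+10=k, t+12=f, e+10=o.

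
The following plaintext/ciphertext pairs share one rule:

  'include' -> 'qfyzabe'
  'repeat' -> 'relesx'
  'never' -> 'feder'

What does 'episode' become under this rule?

i(8)→q(16) and n(13)→f(5) fit y≡3x+18 (mod 26); the inverse of 3 mod 26 is 9. This is an affine cipher: with a=0,…,z=25, each position x becomes (3x+18) mod 26.
Applying it to episode: e(4)→3·4+18≡4=e; p(15)→3·15+18≡11=l; i(8)→3·8+18≡16=q; s(18)→3·18+18≡20=u; o(14)→3·14+18≡8=i; d(3)→3·3+18≡1=b; e(4)→3·4+18≡4=e (all mod 26).

elquibe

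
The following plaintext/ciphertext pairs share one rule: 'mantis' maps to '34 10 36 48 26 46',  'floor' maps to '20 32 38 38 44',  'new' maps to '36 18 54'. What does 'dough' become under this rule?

16 38 50 22 24

m(#13)→34 and a(#1)→10: differences scale by 2, so n = 2·pos + 8. The formula is n = 2×(alphabet index, a=1) + 8.
Applying it to dough: d=4→16, o=15→38, u=21→50, g=7→22, h=8→24.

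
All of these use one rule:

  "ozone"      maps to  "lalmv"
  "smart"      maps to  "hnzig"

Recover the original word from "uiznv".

This is the alphabet-reversal cipher (Atbash): a becomes z, b becomes y, etc.
Decoding uiznv: u↔f, i↔r, z↔a, n↔m, v↔e.

frame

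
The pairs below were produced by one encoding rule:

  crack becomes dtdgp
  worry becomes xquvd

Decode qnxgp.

In crack: c→d is +1, r→t is +2, a→d is +3, c→g is +4 — the shift increases by 1 each position. Letter i (0-indexed) is shifted by i+1, so successive shifts are 1, 2, 3, ….
Reversing it on qnxgp: q−1=p, n−2=l, x−3=u, g−4=c, p−5=k.

pluck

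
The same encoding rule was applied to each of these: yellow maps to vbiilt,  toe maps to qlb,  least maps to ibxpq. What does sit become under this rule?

pfq

Compare letters: y→v is +23, e→b is +23, l→i is +23 — a constant shift. This is a Caesar cipher with shift 23.
Applying it to sit: s+23=p, i+23=f, t+23=q.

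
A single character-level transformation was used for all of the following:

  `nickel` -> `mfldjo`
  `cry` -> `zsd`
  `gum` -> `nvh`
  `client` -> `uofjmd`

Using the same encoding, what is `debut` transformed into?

The output letters match the input read backwards, each shifted +1: nickel reversed is lekcin. Two steps: reverse the string, then apply a Caesar shift of +1.
For debut: reverse → tubed; then shift: t+1=u, u+1=v, b+1=c, e+1=f, d+1=e.

uvcfe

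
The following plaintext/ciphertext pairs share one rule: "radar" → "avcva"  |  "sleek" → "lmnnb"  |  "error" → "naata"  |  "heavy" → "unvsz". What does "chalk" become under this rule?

ruvmb

r(17)→a(0) and a(0)→v(21) fit y≡11x+21 (mod 26); the inverse of 11 mod 26 is 19. Treating letters as 0–25, the rule is x ↦ 11x + 21 (mod 26).
On chalk: c(2)→11·2+21≡17=r; h(7)→11·7+21≡20=u; a(0)→11·0+21≡21=v; l(11)→11·11+21≡12=m; k(10)→11·10+21≡1=b (all mod 26).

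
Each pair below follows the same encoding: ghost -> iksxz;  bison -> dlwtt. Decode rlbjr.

In ghost: g→i is +2, h→k is +3, o→s is +4, s→x is +5 — the shift increases by 1 each position. Each letter shifts forward by (position + 2), i.e. 2, 3, 4, … — the shift grows by one for each successive letter.
Decoding rlbjr: r−2=p, l−3=i, b−4=x, j−5=e, r−6=l.

pixel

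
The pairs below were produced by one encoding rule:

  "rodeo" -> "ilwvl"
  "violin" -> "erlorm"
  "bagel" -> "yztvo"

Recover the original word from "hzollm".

Each pair mirrors across the alphabet (r↔i, o↔l, d↔w): positions sum to 25. This is the alphabet-reversal cipher (Atbash): a becomes z, b becomes y, etc.
Reversing it on hzollm: h↔s, z↔a, o↔l, l↔o, l↔o, m↔n.

saloon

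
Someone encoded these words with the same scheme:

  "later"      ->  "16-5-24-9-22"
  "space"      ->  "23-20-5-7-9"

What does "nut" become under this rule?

18-25-24

l is letter #12 and maps to 16: an offset of 4. Letters become their 1-based position plus 4 (so a→5, b→6, …).
On nut: n=14→18, u=21→25, t=20→24.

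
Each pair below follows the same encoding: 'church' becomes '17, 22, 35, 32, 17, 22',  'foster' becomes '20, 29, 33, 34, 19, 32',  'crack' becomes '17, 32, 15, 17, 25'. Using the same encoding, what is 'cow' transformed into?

17, 29, 37

c is letter #3 and maps to 17: an offset of 14. The number is (letter's place in the alphabet, a=1) + 14.
Applying it to cow: c=3→17, o=15→29, w=23→37.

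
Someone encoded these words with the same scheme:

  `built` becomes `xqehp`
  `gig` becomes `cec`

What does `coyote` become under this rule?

ykukpa

Compare letters: b→x is +22, u→q is +22, i→e is +22 — a constant shift. Each letter is shifted forward by 22 in the alphabet (a Caesar shift of +22).
On coyote: c+22=y, o+22=k, y+22=u, o+22=k, t+22=p, e+22=a.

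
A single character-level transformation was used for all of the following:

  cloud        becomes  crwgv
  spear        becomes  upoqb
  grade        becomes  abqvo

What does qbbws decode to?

c(2)→c(2) and l(11)→r(17) fit y≡19x+16 (mod 26); the inverse of 19 mod 26 is 11. Treating letters as 0–25, the rule is x ↦ 19x + 16 (mod 26).
Undoing it on qbbws: q(16)→11·(16−16)≡0=a; b(1)→11·(1−16)≡17=r; b(1)→11·(1−16)≡17=r; w(22)→11·(22−16)≡14=o; s(18)→11·(18−16)≡22=w (all mod 26).

arrow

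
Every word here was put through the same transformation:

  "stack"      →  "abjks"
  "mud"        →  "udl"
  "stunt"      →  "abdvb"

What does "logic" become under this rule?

The rule splits by letter class: vowels +9, consonants +8.
On logic: l(cons)+8=t, o(vowel)+9=x, g(cons)+8=o, i(vowel)+9=r, c(cons)+8=k.

txork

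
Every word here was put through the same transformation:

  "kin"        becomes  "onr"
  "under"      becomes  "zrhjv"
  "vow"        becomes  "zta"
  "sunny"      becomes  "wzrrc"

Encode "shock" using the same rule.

The shift depends on letter class: consonant k→o is +4, but vowel i→n is +5. Vowels shift forward by 5 and consonants shift forward by 4.
For shock: s(cons)+4=w, h(cons)+4=l, o(vowel)+5=t, c(cons)+4=g, k(cons)+4=o.

wltgo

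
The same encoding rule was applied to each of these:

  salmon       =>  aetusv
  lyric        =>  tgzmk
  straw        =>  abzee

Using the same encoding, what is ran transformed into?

Vowels shift forward by 4 and consonants shift forward by 8.
For ran: r(cons)+8=z, a(vowel)+4=e, n(cons)+8=v.

zev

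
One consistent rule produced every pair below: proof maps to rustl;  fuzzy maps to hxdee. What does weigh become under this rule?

yhmln

The shift increases by 1 at each position, starting from +2: 2, 3, 4, ….
For weigh: w+2=y, e+3=h, i+4=m, g+5=l, h+6=n.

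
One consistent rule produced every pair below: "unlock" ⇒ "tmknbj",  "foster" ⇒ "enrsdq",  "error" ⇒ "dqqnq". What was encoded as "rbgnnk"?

Compare letters: u→t is +25, n→m is +25, l→k is +25 — a constant shift. Every letter moves 25 places later in the alphabet, wrapping around z→a.
Decoding rbgnnk: r−25=s, b−25=c, g−25=h, n−25=o, n−25=o, k−25=l.

school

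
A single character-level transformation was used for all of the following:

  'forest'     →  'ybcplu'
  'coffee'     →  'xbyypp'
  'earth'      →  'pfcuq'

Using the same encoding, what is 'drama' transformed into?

gcfjf

Treating letters as 0–25, the rule is x ↦ 9x + 5 (mod 26).
Applying it to drama: d(3)→9·3+5≡6=g; r(17)→9·17+5≡2=c; a(0)→9·0+5≡5=f; m(12)→9·12+5≡9=j; a(0)→9·0+5≡5=f (all mod 26).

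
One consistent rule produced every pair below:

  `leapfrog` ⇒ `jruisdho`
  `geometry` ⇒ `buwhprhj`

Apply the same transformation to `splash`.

The output letters match the input read backwards, each shifted +3: leapfrog reversed is gorfpael. The word is reversed, then every letter is shifted forward by 3.
On splash: reverse → hsalps; then shift: h+3=k, s+3=v, a+3=d, l+3=o, p+3=s, s+3=v.

kvdosv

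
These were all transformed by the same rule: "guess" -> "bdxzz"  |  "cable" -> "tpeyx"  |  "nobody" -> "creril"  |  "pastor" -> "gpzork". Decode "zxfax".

seize

g(6)→b(1) and u(20)→d(3) fit y≡15x+15 (mod 26); the inverse of 15 mod 26 is 7. Each letter's alphabet position (a=0..z=25) is mapped through 15·x+15 mod 26 — an affine cipher.
Reversing it on zxfax: z(25)→7·(25−15)≡18=s; x(23)→7·(23−15)≡4=e; f(5)→7·(5−15)≡8=i; a(0)→7·(0−15)≡25=z; x(23)→7·(23−15)≡4=e (all mod 26).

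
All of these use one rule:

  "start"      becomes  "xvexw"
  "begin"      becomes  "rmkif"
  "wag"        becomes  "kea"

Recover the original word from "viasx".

tower

The output letters match the input read backwards, each shifted +4: start reversed is trats. Two steps: reverse the string, then apply a Caesar shift of +4.
Reversing it on viasx: shift back: v−4=r, i−4=e, a−4=w, s−4=o, x−4=t → rewot; then reverse → tower.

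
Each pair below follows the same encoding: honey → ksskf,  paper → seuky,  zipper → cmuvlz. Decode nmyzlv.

Each letter shifts forward by (position + 3), i.e. 3, 4, 5, … — the shift grows by one for each successive letter.
Undoing it on nmyzlv: n−3=k, m−4=i, y−5=t, z−6=t, l−7=e, v−8=n.

kitten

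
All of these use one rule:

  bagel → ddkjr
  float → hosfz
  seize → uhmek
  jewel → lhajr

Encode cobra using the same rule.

The shift increases by 1 at each position, starting from +2: 2, 3, 4, ….
On cobra: c+2=e, o+3=r, b+4=f, r+5=w, a+6=g.

erfwg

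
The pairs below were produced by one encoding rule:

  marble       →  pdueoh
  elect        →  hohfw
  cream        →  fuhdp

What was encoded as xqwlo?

until

Compare letters: m→p is +3, a→d is +3, r→u is +3 — a constant shift. It's a constant shift of +3 (ROT3).
Undoing it on xqwlo: x−3=u, q−3=n, w−3=t, l−3=i, o−3=l.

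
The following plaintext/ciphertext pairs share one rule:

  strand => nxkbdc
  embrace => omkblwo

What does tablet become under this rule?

The word is reversed, then every letter is shifted forward by 10.
On tablet: reverse → telbat; then shift: t+10=d, e+10=o, l+10=v, b+10=l, a+10=k, t+10=d.

dovlkd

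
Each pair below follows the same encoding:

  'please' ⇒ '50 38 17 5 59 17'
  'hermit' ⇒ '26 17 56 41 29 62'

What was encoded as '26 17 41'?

hem

p(#16)→50 and l(#12)→38: differences scale by 3, so n = 3·pos + 2. With a=1..z=26, the number is 3·pos + 2.
Undoing it on 26 17 41: 26→(26−2)÷3=8=h, 17→(17−2)÷3=5=e, 41→(41−2)÷3=13=m.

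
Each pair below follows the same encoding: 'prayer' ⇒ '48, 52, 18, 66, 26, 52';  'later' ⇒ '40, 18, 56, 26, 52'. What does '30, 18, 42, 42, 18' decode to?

gamma

p(#16)→48 and r(#18)→52: differences scale by 2, so n = 2·pos + 16. Each letter becomes 2×(its alphabet position, a=1..z=26) + 16.
Decoding 30, 18, 42, 42, 18: 30→(30−16)÷2=7=g, 18→(18−16)÷2=1=a, 42→(42−16)÷2=13=m, 42→(42−16)÷2=13=m, 18→(18−16)÷2=1=a.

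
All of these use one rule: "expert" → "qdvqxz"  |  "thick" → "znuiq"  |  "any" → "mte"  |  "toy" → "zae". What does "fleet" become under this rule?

lrqqz

The shift depends on letter class: consonant x→d is +6, but vowel e→q is +12. Two shifts are in play — +12 for a/e/i/o/u, +6 for every other letter.
For fleet: f(cons)+6=l, l(cons)+6=r, e(vowel)+12=q, e(vowel)+12=q, t(cons)+6=z.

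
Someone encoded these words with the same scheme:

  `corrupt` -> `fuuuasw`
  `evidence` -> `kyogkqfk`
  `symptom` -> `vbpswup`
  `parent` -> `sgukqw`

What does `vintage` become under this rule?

The shift depends on letter class: consonant c→f is +3, but vowel o→u is +6. Vowels shift forward by 6 and consonants shift forward by 3.
For vintage: v(cons)+3=y, i(vowel)+6=o, n(cons)+3=q, t(cons)+3=w, a(vowel)+6=g, g(cons)+3=j, e(vowel)+6=k.

yoqwgjk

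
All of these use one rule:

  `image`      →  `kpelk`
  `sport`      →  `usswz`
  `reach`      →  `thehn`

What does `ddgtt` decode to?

bacon

Each letter shifts forward by (position + 2), i.e. 2, 3, 4, … — the shift grows by one for each successive letter.
Decoding ddgtt: d−2=b, d−3=a, g−4=c, t−5=o, t−6=n.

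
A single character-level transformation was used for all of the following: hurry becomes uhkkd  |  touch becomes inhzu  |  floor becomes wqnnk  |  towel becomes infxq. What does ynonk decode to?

donor

h(7)→u(20) and u(20)→h(7) fit y≡25x+1 (mod 26); the inverse of 25 mod 26 is 25. Treating letters as 0–25, the rule is x ↦ 25x + 1 (mod 26).
Reversing it on ynonk: y(24)→25·(24−1)≡3=d; n(13)→25·(13−1)≡14=o; o(14)→25·(14−1)≡13=n; n(13)→25·(13−1)≡14=o; k(10)→25·(10−1)≡17=r (all mod 26).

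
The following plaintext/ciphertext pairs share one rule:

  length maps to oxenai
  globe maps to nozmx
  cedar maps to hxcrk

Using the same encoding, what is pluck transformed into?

uovht

l(11)→o(14) and e(4)→x(23) fit y≡21x+17 (mod 26); the inverse of 21 mod 26 is 5. This is an affine cipher: with a=0,…,z=25, each position x becomes (21x+17) mod 26.
For pluck: p(15)→21·15+17≡20=u; l(11)→21·11+17≡14=o; u(20)→21·20+17≡21=v; c(2)→21·2+17≡7=h; k(10)→21·10+17≡19=t (all mod 26).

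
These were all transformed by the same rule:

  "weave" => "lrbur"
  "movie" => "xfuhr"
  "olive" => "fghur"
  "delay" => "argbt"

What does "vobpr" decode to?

snake

w(22)→l(11) and e(4)→r(17) fit y≡17x+1 (mod 26); the inverse of 17 mod 26 is 23. Each letter's alphabet position (a=0..z=25) is mapped through 17·x+1 mod 26 — an affine cipher.
Undoing it on vobpr: v(21)→23·(21−1)≡18=s; o(14)→23·(14−1)≡13=n; b(1)→23·(1−1)≡0=a; p(15)→23·(15−1)≡10=k; r(17)→23·(17−1)≡4=e (all mod 26).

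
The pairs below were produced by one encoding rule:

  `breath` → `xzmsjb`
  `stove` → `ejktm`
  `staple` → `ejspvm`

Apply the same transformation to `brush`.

xzoeb

b(1)→x(23) and r(17)→z(25) fit y≡5x+18 (mod 26); the inverse of 5 mod 26 is 21. Treating letters as 0–25, the rule is x ↦ 5x + 18 (mod 26).
For brush: b(1)→5·1+18≡23=x; r(17)→5·17+18≡25=z; u(20)→5·20+18≡14=o; s(18)→5·18+18≡4=e; h(7)→5·7+18≡1=b (all mod 26).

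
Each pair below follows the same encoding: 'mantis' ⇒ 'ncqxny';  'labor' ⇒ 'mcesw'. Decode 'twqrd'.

In mantis: m→n is +1, a→c is +2, n→q is +3, t→x is +4 — the shift increases by 1 each position. The shift increases by 1 at each position, starting from +1: 1, 2, 3, ….
Reversing it on twqrd: t−1=s, w−2=u, q−3=n, r−4=n, d−5=y.

sunny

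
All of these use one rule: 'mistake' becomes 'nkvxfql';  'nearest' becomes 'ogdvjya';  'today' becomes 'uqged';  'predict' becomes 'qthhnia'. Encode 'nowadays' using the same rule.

In mistake: m→n is +1, i→k is +2, s→v is +3, t→x is +4 — the shift increases by 1 each position. The shift increases by 1 at each position, starting from +1: 1, 2, 3, ….
On nowadays: n+1=o, o+2=q, w+3=z, a+4=e, d+5=i, a+6=g, y+7=f, s+8=a.

oqzeigfa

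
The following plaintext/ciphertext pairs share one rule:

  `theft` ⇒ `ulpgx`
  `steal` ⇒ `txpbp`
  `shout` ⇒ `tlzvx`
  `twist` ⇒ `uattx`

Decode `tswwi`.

Shifts by position in theft: pos 0: t→u (+1), pos 1: h→l (+4), pos 2: e→p (+11), pos 3: f→g (+1), pos 4: t→x (+4) — repeating every 3. The shifts repeat in a cycle of length 3: positions 0,1,… shift by +1, +4, +11, then the pattern repeats.
Reversing it on tswwi: t−1=s, s−4=o, w−11=l, w−1=v, i−4=e.

solve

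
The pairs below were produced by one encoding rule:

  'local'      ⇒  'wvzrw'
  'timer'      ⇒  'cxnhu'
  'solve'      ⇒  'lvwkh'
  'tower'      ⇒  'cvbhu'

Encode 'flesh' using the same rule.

Treating letters as 0–25, the rule is x ↦ 17x + 17 (mod 26).
For flesh: f(5)→17·5+17≡24=y; l(11)→17·11+17≡22=w; e(4)→17·4+17≡7=h; s(18)→17·18+17≡11=l; h(7)→17·7+17≡6=g (all mod 26).

ywhlg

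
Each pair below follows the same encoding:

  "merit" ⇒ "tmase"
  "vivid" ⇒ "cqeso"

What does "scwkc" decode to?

In merit: m→t is +7, e→m is +8, r→a is +9, i→s is +10 — the shift increases by 1 each position. Letter i (0-indexed) is shifted by i+7, so successive shifts are 7, 8, 9, ….
Reversing it on scwkc: s−7=l, c−8=u, w−9=n, k−10=a, c−11=r.

lunar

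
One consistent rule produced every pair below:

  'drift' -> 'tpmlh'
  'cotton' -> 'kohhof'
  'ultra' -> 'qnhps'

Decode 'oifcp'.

d(3)→t(19) and r(17)→p(15) fit y≡9x+18 (mod 26); the inverse of 9 mod 26 is 3. This is an affine cipher: with a=0,…,z=25, each position x becomes (9x+18) mod 26.
Decoding oifcp: o(14)→3·(14−18)≡14=o; i(8)→3·(8−18)≡22=w; f(5)→3·(5−18)≡13=n; c(2)→3·(2−18)≡4=e; p(15)→3·(15−18)≡17=r (all mod 26).

owner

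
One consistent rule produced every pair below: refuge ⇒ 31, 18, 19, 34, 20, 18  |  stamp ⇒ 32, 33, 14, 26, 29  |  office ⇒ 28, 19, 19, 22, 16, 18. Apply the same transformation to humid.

21, 34, 26, 22, 17

r is letter #18 and maps to 31: an offset of 13. Each letter is replaced by its alphabet position (a=1..z=26) + 13.
For humid: h=8→21, u=21→34, m=13→26, i=9→22, d=4→17.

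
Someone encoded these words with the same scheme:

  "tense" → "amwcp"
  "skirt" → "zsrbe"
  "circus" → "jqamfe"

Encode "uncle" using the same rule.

bvlvp

In tense: t→a is +7, e→m is +8, n→w is +9, s→c is +10 — the shift increases by 1 each position. Each letter shifts forward by (position + 7), i.e. 7, 8, 9, … — the shift grows by one for each successive letter.
Applying it to uncle: u+7=b, n+8=v, c+9=l, l+10=v, e+11=p.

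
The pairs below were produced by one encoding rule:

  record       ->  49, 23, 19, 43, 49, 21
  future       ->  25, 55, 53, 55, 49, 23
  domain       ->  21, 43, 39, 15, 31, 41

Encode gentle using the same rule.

27, 23, 41, 53, 37, 23

r(#18)→49 and e(#5)→23: differences scale by 2, so n = 2·pos + 13. With a=1..z=26, the number is 2·pos + 13.
For gentle: g=7→27, e=5→23, n=14→41, t=20→53, l=12→37, e=5→23.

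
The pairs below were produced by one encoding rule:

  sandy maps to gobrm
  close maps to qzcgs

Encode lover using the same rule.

zcjsf

Compare letters: s→g is +14, a→o is +14, n→b is +14 — a constant shift. This is a Caesar cipher with shift 14.
On lover: l+14=z, o+14=c, v+14=j, e+14=s, r+14=f.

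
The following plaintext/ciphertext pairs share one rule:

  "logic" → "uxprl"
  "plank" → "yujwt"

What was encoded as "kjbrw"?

Every letter moves 9 places later in the alphabet, wrapping around z→a.
Undoing it on kjbrw: k−9=b, j−9=a, b−9=s, r−9=i, w−9=n.

basin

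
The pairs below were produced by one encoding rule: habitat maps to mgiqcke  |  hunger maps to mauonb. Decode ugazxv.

In habitat: h→m is +5, a→g is +6, b→i is +7, i→q is +8 — the shift increases by 1 each position. Each letter shifts forward by (position + 5), i.e. 5, 6, 7, … — the shift grows by one for each successive letter.
Decoding ugazxv: u−5=p, g−6=a, a−7=t, z−8=r, x−9=o, v−10=l.

patrol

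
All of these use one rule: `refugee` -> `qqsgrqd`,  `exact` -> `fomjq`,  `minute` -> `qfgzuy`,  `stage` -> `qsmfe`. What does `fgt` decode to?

hut

The output letters match the input read backwards, each shifted +12: refugee reversed is eegufer. The word is reversed, then every letter is shifted forward by 12.
Decoding fgt: shift back: f−12=t, g−12=u, t−12=h → tuh; then reverse → hut.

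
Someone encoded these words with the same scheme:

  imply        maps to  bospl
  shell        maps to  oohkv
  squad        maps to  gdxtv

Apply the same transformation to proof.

The output letters match the input read backwards, each shifted +3: imply reversed is ylpmi. Read the word backwards and shift each letter +3.
Applying it to proof: reverse → foorp; then shift: f+3=i, o+3=r, o+3=r, r+3=u, p+3=s.

irrus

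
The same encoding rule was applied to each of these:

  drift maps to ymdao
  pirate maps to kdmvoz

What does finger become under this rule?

Each letter is shifted forward by 21 in the alphabet (a Caesar shift of +21).
Applying it to finger: f+21=a, i+21=d, n+21=i, g+21=b, e+21=z, r+21=m.

adibzm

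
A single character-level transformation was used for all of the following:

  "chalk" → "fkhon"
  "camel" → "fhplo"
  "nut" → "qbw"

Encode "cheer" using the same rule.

fkllu

The shift depends on letter class: consonant c→f is +3, but vowel a→h is +7. Vowels shift forward by 7 and consonants shift forward by 3.
Applying it to cheer: c(cons)+3=f, h(cons)+3=k, e(vowel)+7=l, e(vowel)+7=l, r(cons)+3=u.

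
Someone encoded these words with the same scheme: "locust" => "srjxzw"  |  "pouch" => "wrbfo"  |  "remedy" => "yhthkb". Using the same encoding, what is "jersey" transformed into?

Shifts by position in locust: pos 0: l→s (+7), pos 1: o→r (+3), pos 2: c→j (+7), pos 3: u→x (+3) — repeating every 2. The shifts repeat in a cycle of length 2: positions 0,1,… shift by +7, +3, then the pattern repeats.
Applying it to jersey: j+7=q, e+3=h, r+7=y, s+3=v, e+7=l, y+3=b.

qhyvlb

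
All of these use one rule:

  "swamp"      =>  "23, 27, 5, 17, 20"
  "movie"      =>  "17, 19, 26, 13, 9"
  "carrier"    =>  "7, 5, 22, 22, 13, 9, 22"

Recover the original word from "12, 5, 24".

s is letter #19 and maps to 23: an offset of 4. Each letter is replaced by its alphabet position (a=1..z=26) + 4.
Reversing it on 12, 5, 24: 12→(12−4)÷1=8=h, 5→(5−4)÷1=1=a, 24→(24−4)÷1=20=t.

hat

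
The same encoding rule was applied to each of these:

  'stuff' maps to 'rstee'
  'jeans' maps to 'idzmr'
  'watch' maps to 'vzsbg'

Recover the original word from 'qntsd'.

Compare letters: s→r is +25, t→s is +25, u→t is +25 — a constant shift. Every letter moves 25 places later in the alphabet, wrapping around z→a.
Undoing it on qntsd: q−25=r, n−25=o, t−25=u, s−25=t, d−25=e.

route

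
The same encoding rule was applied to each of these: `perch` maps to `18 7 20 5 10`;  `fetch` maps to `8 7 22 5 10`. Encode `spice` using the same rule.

21 18 11 5 7

p is letter #16 and maps to 18: an offset of 2. The number is (letter's place in the alphabet, a=1) + 2.
On spice: s=19→21, p=16→18, i=9→11, c=3→5, e=5→7.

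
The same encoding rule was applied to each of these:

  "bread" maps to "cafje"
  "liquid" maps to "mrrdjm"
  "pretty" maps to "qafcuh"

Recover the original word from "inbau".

heart

Shifts by position in bread: pos 0: b→c (+1), pos 1: r→a (+9), pos 2: e→f (+1), pos 3: a→j (+9) — repeating every 2. The shifts repeat in a cycle of length 2: positions 0,1,… shift by +1, +9, then the pattern repeats.
Decoding inbau: i−1=h, n−9=e, b−1=a, a−9=r, u−1=t.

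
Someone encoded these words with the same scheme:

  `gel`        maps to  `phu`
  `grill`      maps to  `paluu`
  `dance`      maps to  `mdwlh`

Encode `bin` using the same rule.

The shift depends on letter class: consonant g→p is +9, but vowel e→h is +3. Two shifts are in play — +3 for a/e/i/o/u, +9 for every other letter.
For bin: b(cons)+9=k, i(vowel)+3=l, n(cons)+9=w.

klw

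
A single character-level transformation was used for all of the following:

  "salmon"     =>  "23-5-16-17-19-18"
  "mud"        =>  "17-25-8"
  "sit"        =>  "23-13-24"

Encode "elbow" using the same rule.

9-16-6-19-27

Each letter is replaced by its alphabet position (a=1..z=26) + 4.
Applying it to elbow: e=5→9, l=12→16, b=2→6, o=15→19, w=23→27.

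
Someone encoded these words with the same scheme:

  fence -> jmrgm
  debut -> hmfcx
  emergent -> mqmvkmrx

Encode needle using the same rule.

Vowels shift forward by 8 and consonants shift forward by 4.
For needle: n(cons)+4=r, e(vowel)+8=m, e(vowel)+8=m, d(cons)+4=h, l(cons)+4=p, e(vowel)+8=m.

rmmhpm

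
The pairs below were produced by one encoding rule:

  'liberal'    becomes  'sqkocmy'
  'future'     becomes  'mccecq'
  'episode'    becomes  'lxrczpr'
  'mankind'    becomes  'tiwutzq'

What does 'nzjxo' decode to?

grand

In liberal: l→s is +7, i→q is +8, b→k is +9, e→o is +10 — the shift increases by 1 each position. The shift increases by 1 at each position, starting from +7: 7, 8, 9, ….
Reversing it on nzjxo: n−7=g, z−8=r, j−9=a, x−10=n, o−11=d.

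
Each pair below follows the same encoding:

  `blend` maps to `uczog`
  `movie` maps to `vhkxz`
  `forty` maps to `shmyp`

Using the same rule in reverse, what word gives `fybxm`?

b(1)→u(20) and l(11)→c(2) fit y≡19x+1 (mod 26); the inverse of 19 mod 26 is 11. Each letter's alphabet position (a=0..z=25) is mapped through 19·x+1 mod 26 — an affine cipher.
Decoding fybxm: f(5)→11·(5−1)≡18=s; y(24)→11·(24−1)≡19=t; b(1)→11·(1−1)≡0=a; x(23)→11·(23−1)≡8=i; m(12)→11·(12−1)≡17=r (all mod 26).

stair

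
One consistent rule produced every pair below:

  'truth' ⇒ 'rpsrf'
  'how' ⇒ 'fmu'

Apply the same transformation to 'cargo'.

Each letter is shifted forward by 24 in the alphabet (a Caesar shift of +24).
On cargo: c+24=a, a+24=y, r+24=p, g+24=e, o+24=m.

aypem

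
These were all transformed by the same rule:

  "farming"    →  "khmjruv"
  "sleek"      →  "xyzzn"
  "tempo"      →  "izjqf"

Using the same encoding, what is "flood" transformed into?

This is an affine cipher: with a=0,…,z=25, each position x becomes (11x+7) mod 26.
On flood: f(5)→11·5+7≡10=k; l(11)→11·11+7≡24=y; o(14)→11·14+7≡5=f; o(14)→11·14+7≡5=f; d(3)→11·3+7≡14=o (all mod 26).

kyffo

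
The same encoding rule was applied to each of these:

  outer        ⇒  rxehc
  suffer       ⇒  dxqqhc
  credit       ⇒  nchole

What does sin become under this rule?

dly

The shift depends on letter class: consonant t→e is +11, but vowel o→r is +3. Vowels shift forward by 3 and consonants shift forward by 11.
For sin: s(cons)+11=d, i(vowel)+3=l, n(cons)+11=y.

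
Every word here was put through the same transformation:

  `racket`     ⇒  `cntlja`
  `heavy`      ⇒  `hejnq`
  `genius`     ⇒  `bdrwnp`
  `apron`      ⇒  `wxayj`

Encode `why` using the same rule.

The output letters match the input read backwards, each shifted +9: racket reversed is tekcar. The word is reversed, then every letter is shifted forward by 9.
Applying it to why: reverse → yhw; then shift: y+9=h, h+9=q, w+9=f.

hqf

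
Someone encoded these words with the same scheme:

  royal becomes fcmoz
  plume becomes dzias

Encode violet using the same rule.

Compare letters: r→f is +14, o→c is +14, y→m is +14 — a constant shift. Each letter is shifted forward by 14 in the alphabet (a Caesar shift of +14).
Applying it to violet: v+14=j, i+14=w, o+14=c, l+14=z, e+14=s, t+14=h.

jwczsh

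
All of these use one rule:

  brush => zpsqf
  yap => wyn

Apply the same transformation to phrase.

nfpyqc

It's a constant shift of +24 (ROT24).
For phrase: p+24=n, h+24=f, r+24=p, a+24=y, s+24=q, e+24=c.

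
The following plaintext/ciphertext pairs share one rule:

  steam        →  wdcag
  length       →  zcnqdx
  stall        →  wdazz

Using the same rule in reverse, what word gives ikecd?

quiet

s(18)→w(22) and t(19)→d(3) fit y≡7x+0 (mod 26); the inverse of 7 mod 26 is 15. This is an affine cipher: with a=0,…,z=25, each position x becomes (7x+0) mod 26.
Reversing it on ikecd: i(8)→15·(8−0)≡16=q; k(10)→15·(10−0)≡20=u; e(4)→15·(4−0)≡8=i; c(2)→15·(2−0)≡4=e; d(3)→15·(3−0)≡19=t (all mod 26).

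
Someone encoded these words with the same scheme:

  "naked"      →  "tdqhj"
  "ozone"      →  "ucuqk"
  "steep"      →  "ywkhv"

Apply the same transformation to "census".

ihtvav

Shifts by position in naked: pos 0: n→t (+6), pos 1: a→d (+3), pos 2: k→q (+6), pos 3: e→h (+3) — repeating every 2. The shifts repeat in a cycle of length 2: positions 0,1,… shift by +6, +3, then the pattern repeats.
On census: c+6=i, e+3=h, n+6=t, s+3=v, u+6=a, s+3=v.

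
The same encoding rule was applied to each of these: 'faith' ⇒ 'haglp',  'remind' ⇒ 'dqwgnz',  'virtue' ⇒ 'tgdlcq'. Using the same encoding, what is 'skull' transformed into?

Treating letters as 0–25, the rule is x ↦ 17x + 0 (mod 26).
For skull: s(18)→17·18+0≡20=u; k(10)→17·10+0≡14=o; u(20)→17·20+0≡2=c; l(11)→17·11+0≡5=f; l(11)→17·11+0≡5=f (all mod 26).

uocff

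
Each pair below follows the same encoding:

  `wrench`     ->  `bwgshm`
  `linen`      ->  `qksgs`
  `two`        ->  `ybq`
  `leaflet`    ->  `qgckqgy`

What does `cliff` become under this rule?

hqkkk

The shift depends on letter class: consonant w→b is +5, but vowel e→g is +2. Vowels shift forward by 2 and consonants shift forward by 5.
For cliff: c(cons)+5=h, l(cons)+5=q, i(vowel)+2=k, f(cons)+5=k, f(cons)+5=k.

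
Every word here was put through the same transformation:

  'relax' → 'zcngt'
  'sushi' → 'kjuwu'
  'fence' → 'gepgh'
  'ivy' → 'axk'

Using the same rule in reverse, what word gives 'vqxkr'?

pivot

Read the word backwards and shift each letter +2.
Undoing it on vqxkr: shift back: v−2=t, q−2=o, x−2=v, k−2=i, r−2=p → tovip; then reverse → pivot.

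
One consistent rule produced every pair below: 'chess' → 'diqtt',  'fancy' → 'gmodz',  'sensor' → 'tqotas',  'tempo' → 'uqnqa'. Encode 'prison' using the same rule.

Vowels shift forward by 12 and consonants shift forward by 1.
Applying it to prison: p(cons)+1=q, r(cons)+1=s, i(vowel)+12=u, s(cons)+1=t, o(vowel)+12=a, n(cons)+1=o.

qsutao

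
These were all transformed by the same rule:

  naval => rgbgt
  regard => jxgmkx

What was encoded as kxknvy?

sphere

The output letters match the input read backwards, each shifted +6: naval reversed is lavan. Read the word backwards and shift each letter +6.
Reversing it on kxknvy: shift back: k−6=e, x−6=r, k−6=e, n−6=h, v−6=p, y−6=s → erehps; then reverse → sphere.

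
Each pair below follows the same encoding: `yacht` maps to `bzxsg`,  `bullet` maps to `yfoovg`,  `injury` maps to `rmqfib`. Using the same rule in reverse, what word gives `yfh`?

bus

This is the alphabet-reversal cipher (Atbash): a becomes z, b becomes y, etc.
Undoing it on yfh: y↔b, f↔u, h↔s.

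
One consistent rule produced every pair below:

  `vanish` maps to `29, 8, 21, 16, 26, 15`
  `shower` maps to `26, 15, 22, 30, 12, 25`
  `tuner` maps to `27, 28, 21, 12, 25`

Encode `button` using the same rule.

Each letter is replaced by its alphabet position (a=1..z=26) + 7.
On button: b=2→9, u=21→28, t=20→27, t=20→27, o=15→22, n=14→21.

9, 28, 27, 27, 22, 21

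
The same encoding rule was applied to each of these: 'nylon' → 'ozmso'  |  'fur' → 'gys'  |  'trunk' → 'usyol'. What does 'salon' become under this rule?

temso

The shift depends on letter class: consonant n→o is +1, but vowel o→s is +4. Two shifts are in play — +4 for a/e/i/o/u, +1 for every other letter.
On salon: s(cons)+1=t, a(vowel)+4=e, l(cons)+1=m, o(vowel)+4=s, n(cons)+1=o.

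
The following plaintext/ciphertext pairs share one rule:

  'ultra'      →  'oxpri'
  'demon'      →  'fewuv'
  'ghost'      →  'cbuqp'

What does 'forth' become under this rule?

Treating letters as 0–25, the rule is x ↦ 25x + 8 (mod 26).
For forth: f(5)→25·5+8≡3=d; o(14)→25·14+8≡20=u; r(17)→25·17+8≡17=r; t(19)→25·19+8≡15=p; h(7)→25·7+8≡1=b (all mod 26).

durpb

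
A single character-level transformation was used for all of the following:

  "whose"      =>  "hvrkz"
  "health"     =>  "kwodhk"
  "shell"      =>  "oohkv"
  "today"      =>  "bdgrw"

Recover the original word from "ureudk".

harbor

The output letters match the input read backwards, each shifted +3: whose reversed is esohw. Read the word backwards and shift each letter +3.
Decoding ureudk: shift back: u−3=r, r−3=o, e−3=b, u−3=r, d−3=a, k−3=h → robrah; then reverse → harbor.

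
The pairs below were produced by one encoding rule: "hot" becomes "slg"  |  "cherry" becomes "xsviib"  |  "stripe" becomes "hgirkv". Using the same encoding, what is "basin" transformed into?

yzhrm

Each pair mirrors across the alphabet (h↔s, o↔l, t↔g): positions sum to 25. Each letter is replaced by its mirror in the alphabet: a↔z, b↔y, c↔x, and so on (the Atbash cipher).
On basin: b↔y, a↔z, s↔h, i↔r, n↔m.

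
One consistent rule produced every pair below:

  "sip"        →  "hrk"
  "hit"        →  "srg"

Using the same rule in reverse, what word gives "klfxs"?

pouch

Each letter is replaced by its mirror in the alphabet: a↔z, b↔y, c↔x, and so on (the Atbash cipher).
Undoing it on klfxs: k↔p, l↔o, f↔u, x↔c, s↔h.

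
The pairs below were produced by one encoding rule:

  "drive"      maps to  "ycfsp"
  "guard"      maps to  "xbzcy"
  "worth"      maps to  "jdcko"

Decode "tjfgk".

d(3)→y(24) and r(17)→c(2) fit y≡17x+25 (mod 26); the inverse of 17 mod 26 is 23. This is an affine cipher: with a=0,…,z=25, each position x becomes (17x+25) mod 26.
Undoing it on tjfgk: t(19)→23·(19−25)≡18=s; j(9)→23·(9−25)≡22=w; f(5)→23·(5−25)≡8=i; g(6)→23·(6−25)≡5=f; k(10)→23·(10−25)≡19=t (all mod 26).

swift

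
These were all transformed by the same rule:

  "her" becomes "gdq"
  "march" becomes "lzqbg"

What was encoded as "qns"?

rot

Compare letters: h→g is +25, e→d is +25, r→q is +25 — a constant shift. Each letter is shifted forward by 25 in the alphabet (a Caesar shift of +25).
Undoing it on qns: q−25=r, n−25=o, s−25=t.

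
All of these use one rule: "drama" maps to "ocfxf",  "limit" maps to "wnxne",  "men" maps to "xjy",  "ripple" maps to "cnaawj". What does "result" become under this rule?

cjdzwe

Two shifts are in play — +5 for a/e/i/o/u, +11 for every other letter.
On result: r(cons)+11=c, e(vowel)+5=j, s(cons)+11=d, u(vowel)+5=z, l(cons)+11=w, t(cons)+11=e.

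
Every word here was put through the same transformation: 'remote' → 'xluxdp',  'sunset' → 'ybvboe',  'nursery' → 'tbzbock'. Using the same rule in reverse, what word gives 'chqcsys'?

waiting

In remote: r→x is +6, e→l is +7, m→u is +8, o→x is +9 — the shift increases by 1 each position. Letter i (0-indexed) is shifted by i+6, so successive shifts are 6, 7, 8, ….
Reversing it on chqcsys: c−6=w, h−7=a, q−8=i, c−9=t, s−10=i, y−11=n, s−12=g.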